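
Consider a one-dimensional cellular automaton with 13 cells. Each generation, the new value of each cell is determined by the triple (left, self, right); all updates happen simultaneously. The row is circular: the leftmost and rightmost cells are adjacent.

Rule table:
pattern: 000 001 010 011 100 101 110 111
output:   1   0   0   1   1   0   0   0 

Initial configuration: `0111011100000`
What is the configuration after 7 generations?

1111101000011

0100010011111
0011001010000
1010100001111
0000011101000
1111010000111
0000001110100
1111101000011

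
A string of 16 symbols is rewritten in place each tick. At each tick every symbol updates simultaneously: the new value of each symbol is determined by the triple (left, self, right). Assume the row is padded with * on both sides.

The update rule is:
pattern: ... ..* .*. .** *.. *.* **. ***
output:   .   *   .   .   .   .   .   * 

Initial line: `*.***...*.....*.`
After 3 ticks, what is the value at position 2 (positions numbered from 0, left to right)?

.

...*...*.....*..
..*...*.....*..*
.*...*.....*..*.
position 2 holds .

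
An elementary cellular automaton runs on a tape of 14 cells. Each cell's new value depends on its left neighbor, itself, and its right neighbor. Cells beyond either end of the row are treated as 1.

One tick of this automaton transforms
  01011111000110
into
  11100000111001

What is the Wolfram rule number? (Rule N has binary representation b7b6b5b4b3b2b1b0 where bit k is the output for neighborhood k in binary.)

position 4: 111 → 0  (bit 7 = 0)
position 7: 110 → 0  (bit 6 = 0)
position 0: 101 → 1  (bit 5 = 1)
position 8: 100 → 1  (bit 4 = 1)
position 3: 011 → 0  (bit 3 = 0)
position 1: 010 → 1  (bit 2 = 1)
position 10: 001 → 1  (bit 1 = 1)
position 9: 000 → 1  (bit 0 = 1)
bits b7..b0 = 00110111 = 55

55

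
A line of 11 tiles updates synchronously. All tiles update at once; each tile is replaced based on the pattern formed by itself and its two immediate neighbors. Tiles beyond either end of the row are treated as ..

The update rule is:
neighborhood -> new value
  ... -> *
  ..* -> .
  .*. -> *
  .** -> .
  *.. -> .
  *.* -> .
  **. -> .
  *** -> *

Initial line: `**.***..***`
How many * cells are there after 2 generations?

7

....*....*.
***.*.**.*.
count of *: 7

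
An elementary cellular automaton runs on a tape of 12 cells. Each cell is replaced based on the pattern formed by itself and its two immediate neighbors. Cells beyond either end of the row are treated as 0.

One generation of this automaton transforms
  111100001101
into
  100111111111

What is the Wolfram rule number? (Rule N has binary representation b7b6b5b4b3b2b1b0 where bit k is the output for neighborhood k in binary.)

127

position 1: 111 → 0  (bit 7 = 0)
position 3: 110 → 1  (bit 6 = 1)
position 10: 101 → 1  (bit 5 = 1)
position 4: 100 → 1  (bit 4 = 1)
position 0: 011 → 1  (bit 3 = 1)
position 11: 010 → 1  (bit 2 = 1)
position 7: 001 → 1  (bit 1 = 1)
position 5: 000 → 1  (bit 0 = 1)
bits b7..b0 = 01111111 = 127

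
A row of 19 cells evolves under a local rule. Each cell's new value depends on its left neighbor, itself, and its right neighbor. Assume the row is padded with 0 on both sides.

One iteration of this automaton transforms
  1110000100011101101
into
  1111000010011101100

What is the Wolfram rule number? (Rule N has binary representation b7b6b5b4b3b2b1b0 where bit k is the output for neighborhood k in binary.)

position 1: 111 → 1  (bit 7 = 1)
position 2: 110 → 1  (bit 6 = 1)
position 14: 101 → 0  (bit 5 = 0)
position 3: 100 → 1  (bit 4 = 1)
position 0: 011 → 1  (bit 3 = 1)
position 7: 010 → 0  (bit 2 = 0)
position 6: 001 → 0  (bit 1 = 0)
position 4: 000 → 0  (bit 0 = 0)
bits b7..b0 = 11011000 = 216

216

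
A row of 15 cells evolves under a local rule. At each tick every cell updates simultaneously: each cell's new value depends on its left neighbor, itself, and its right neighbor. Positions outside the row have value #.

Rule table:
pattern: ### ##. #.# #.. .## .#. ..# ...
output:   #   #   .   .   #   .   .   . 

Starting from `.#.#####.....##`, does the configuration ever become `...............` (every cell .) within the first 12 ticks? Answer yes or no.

no

...#####.....##
...#####.....##  (fixed point — unchanged through tick 12)
tick 12 is ...#####.....##, still not uniform .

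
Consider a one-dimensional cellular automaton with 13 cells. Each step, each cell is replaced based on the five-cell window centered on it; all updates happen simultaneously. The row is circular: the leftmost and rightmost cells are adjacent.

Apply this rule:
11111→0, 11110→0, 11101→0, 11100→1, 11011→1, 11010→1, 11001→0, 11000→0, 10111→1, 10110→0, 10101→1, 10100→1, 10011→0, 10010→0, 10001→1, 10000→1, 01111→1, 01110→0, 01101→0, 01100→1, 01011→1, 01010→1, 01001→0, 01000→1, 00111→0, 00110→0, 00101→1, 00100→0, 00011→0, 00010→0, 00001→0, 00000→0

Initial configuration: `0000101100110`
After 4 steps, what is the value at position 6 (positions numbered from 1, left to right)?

0

1000110100010
1110001111011
0010100100111
0011100000001
position 6 holds 0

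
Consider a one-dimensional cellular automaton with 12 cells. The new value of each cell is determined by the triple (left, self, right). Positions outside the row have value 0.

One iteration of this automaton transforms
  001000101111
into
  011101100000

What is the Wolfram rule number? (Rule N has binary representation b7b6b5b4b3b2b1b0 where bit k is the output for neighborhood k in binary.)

22

position 9: 111 → 0  (bit 7 = 0)
position 11: 110 → 0  (bit 6 = 0)
position 7: 101 → 0  (bit 5 = 0)
position 3: 100 → 1  (bit 4 = 1)
position 8: 011 → 0  (bit 3 = 0)
position 2: 010 → 1  (bit 2 = 1)
position 1: 001 → 1  (bit 1 = 1)
position 0: 000 → 0  (bit 0 = 0)
bits b7..b0 = 00010110 = 22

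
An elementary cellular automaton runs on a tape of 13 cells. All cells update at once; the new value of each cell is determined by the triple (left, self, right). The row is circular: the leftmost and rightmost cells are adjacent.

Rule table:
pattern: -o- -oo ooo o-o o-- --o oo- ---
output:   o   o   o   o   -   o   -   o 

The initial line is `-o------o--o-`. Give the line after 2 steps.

o-oooooo-oo-o

step 1: oo-oooooo-oo-
step 2: o-oooooo-oo-o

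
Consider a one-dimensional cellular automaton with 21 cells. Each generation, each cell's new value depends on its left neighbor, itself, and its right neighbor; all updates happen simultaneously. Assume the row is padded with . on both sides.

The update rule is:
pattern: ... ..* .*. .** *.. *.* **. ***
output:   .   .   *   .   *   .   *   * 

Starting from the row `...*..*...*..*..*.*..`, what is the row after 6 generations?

.......*..*.*..**.*.*

...**.**..**.**.*.**.
....*..**..*..*.*..**
....**..**.**.*.**..*
.....**..*..*.*..**.*
......**.**.*.**..*.*
.......*..*.*..**.*.*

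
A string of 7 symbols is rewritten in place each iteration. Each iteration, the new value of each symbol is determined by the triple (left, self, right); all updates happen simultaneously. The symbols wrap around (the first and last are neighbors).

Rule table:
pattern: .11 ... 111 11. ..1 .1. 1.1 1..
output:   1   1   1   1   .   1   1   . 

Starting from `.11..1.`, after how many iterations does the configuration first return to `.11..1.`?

1

iteration 1: .11..1.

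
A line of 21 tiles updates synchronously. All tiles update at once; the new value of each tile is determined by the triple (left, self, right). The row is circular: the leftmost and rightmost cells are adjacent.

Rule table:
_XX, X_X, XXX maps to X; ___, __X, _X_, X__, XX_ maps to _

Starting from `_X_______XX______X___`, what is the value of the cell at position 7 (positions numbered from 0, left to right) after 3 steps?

_

_________X___________
_____________________
_____________________
position 7 holds _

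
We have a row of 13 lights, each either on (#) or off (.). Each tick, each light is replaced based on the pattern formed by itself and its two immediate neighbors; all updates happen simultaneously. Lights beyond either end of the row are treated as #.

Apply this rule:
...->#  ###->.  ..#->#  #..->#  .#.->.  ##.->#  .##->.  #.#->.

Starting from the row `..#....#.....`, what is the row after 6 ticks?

tick 1: ##.####.#####
tick 2: .#....#......
tick 3: ..####.######
tick 4: ##...#.......
tick 5: .####.#######
tick 6: ....#........

....#........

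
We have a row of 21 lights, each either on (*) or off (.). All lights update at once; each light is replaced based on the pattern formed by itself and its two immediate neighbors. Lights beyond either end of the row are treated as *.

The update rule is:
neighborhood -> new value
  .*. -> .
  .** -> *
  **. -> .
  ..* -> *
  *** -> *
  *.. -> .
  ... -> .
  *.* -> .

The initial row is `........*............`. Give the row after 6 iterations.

iteration 1: .......*............*
iteration 2: ......*............**
iteration 3: .....*............***
iteration 4: ....*............****
iteration 5: ...*............*****
iteration 6: ..*............******

..*............******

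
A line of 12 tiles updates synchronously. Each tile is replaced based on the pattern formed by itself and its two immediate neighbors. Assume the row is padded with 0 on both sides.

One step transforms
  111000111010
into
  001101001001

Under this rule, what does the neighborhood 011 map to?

0

At position 0 the neighborhood is 011; the next row has 0 there.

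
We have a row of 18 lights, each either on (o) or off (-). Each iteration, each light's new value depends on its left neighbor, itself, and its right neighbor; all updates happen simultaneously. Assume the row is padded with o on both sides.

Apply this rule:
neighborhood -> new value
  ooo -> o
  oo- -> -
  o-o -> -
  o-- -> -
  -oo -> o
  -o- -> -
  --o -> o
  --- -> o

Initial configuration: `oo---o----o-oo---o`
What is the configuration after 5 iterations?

---ooo--o--ooooooo

o--oo--ooo--o--ooo
--oo--ooo--o--oooo
-oo--ooo--o--ooooo
-o--ooo--o--oooooo
---ooo--o--ooooooo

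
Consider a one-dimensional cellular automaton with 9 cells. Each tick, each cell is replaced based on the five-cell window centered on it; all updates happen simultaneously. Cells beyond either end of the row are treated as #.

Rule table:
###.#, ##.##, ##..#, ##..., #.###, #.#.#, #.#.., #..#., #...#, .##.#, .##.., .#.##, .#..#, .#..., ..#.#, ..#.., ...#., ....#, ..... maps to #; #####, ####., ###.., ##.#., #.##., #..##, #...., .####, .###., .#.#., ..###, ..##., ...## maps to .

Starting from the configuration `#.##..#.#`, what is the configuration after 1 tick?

##.######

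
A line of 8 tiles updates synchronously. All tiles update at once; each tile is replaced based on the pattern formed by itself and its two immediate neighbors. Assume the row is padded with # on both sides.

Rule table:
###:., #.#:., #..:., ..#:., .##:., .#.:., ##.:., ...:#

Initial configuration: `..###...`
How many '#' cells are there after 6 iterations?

iteration 1: ......#.
iteration 2: .####...
iteration 3: ......#.  (repeats iteration 1; period 2)
iteration 6: .####...
count of #: 4

4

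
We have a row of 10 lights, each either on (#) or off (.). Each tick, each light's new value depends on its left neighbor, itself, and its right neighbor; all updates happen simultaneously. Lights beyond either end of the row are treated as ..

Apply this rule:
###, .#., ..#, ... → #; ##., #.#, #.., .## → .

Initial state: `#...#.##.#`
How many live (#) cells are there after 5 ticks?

#.###....#
#..#..####
#.##.#.##.
#....#....
#.####.###
count of #: 8

8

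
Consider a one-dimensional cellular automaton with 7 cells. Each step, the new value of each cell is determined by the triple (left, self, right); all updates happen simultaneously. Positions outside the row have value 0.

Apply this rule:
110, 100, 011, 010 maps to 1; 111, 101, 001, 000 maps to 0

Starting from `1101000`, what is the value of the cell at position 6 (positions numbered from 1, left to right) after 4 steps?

1101100
1101110
1101011
1101011
position 6 holds 1

1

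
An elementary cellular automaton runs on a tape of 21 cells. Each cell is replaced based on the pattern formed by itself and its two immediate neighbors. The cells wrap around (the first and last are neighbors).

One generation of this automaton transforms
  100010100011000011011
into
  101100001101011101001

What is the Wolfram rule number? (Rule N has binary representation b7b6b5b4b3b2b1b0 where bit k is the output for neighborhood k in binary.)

position 20: 111 → 1  (bit 7 = 1)
position 0: 110 → 1  (bit 6 = 1)
position 5: 101 → 0  (bit 5 = 0)
position 1: 100 → 0  (bit 4 = 0)
position 10: 011 → 0  (bit 3 = 0)
position 4: 010 → 0  (bit 2 = 0)
position 3: 001 → 1  (bit 1 = 1)
position 2: 000 → 1  (bit 0 = 1)
bits b7..b0 = 11000011 = 195

195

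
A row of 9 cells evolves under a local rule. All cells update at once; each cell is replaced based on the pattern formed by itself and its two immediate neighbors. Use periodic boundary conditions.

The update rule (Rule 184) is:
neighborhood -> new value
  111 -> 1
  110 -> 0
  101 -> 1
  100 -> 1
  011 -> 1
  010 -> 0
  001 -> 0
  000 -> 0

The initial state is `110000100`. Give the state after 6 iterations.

iteration 1: 101000010
iteration 2: 010100001
iteration 3: 101010000
iteration 4: 010101000
iteration 5: 001010100
iteration 6: 000101010

000101010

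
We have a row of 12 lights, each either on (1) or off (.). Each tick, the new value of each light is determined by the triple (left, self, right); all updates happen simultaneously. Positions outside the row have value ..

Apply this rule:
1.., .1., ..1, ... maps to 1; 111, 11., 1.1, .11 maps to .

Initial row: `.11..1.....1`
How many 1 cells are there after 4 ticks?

tick 1: 1..111111111
tick 2: 111.........
tick 3: ...111111111
tick 4: 111.........
count of 1: 3

3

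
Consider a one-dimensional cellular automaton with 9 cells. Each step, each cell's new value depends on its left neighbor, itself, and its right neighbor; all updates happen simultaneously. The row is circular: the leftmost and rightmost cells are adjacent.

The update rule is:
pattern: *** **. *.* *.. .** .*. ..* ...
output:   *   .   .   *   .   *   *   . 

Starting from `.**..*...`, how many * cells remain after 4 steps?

3

step 1: *..****..
step 2: ***.**.**
step 3: **......*
step 4: *.*....*.
count of *: 3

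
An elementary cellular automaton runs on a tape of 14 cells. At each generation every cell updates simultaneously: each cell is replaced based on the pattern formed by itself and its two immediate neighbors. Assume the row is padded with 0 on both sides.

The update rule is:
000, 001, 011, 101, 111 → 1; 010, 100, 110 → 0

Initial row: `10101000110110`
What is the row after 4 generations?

10011101100100

01010011101100
10100111011001
01001110110010
10011101100100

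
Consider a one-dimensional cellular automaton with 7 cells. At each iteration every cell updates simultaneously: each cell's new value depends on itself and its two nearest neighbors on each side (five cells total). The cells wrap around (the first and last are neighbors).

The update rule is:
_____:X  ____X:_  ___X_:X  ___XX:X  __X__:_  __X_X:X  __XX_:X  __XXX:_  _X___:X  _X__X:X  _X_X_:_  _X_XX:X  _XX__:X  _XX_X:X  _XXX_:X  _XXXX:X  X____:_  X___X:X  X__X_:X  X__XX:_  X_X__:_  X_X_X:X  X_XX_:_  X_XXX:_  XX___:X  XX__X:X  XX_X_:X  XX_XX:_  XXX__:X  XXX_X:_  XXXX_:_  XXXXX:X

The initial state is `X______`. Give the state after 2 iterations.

_X_XX_X
_XX_XXX

_XX_XXX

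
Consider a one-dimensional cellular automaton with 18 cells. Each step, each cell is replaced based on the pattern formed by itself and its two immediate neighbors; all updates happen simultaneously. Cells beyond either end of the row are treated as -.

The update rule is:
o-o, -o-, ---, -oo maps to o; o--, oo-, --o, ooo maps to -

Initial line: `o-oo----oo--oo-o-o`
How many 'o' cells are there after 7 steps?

step 1: ooo--oo-o---o-oooo
step 2: o----o-oo-o-ooo---
step 3: o-oo-ooo-oooo---oo
step 4: ooo-oo--oo----o-o-
step 5: o--oo---o--oo-ooo-
step 6: o--o--o-o--o-oo---
step 7: o--o--ooo--ooo--oo
count of o: 10

10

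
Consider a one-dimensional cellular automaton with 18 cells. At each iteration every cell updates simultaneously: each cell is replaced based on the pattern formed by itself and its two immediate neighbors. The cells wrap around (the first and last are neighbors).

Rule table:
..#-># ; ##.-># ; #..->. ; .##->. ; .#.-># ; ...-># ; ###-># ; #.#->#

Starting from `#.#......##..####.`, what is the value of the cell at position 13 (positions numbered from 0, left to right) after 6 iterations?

#

###.#####.#.#.####
####.#########.###
#####.#########.##
######.#########.#
#######.#########.
.#######.#########
position 13 holds #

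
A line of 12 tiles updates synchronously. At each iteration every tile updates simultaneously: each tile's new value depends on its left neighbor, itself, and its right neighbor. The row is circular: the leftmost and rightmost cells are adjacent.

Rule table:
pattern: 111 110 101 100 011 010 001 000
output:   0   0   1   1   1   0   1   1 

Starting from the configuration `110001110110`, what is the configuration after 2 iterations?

iteration 1: 101111001101
iteration 2: 011000111011

011000111011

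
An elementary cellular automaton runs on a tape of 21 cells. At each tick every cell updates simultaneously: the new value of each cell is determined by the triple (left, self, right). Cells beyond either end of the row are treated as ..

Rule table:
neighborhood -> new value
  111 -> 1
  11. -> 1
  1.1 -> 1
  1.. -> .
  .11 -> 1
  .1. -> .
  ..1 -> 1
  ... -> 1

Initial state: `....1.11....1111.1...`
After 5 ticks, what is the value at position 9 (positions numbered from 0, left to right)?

1111.111.11111111..11
11111111111111111.111
111111111111111111111
111111111111111111111  (fixed point — unchanged through tick 5)
position 9 holds 1

1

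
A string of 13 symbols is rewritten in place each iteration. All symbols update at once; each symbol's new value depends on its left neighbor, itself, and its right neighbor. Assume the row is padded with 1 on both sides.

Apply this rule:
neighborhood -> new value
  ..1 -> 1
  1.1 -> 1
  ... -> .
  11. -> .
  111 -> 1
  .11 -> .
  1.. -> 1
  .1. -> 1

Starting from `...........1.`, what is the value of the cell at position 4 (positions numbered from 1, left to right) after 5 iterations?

1

1.........111
.1.......1.11
111.....111.1
11.1...1.1.1.
1.111.1111111
position 4 holds 1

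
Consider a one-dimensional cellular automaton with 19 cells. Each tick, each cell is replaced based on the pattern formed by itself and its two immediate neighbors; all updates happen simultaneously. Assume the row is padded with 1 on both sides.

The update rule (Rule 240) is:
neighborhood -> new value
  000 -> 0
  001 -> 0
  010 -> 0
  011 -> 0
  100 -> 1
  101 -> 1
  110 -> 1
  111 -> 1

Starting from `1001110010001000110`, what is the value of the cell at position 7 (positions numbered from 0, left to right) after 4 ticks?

1100111001000100011
1110011100100010001
1111001110010001000
1111100111001000100
position 7 holds 1

1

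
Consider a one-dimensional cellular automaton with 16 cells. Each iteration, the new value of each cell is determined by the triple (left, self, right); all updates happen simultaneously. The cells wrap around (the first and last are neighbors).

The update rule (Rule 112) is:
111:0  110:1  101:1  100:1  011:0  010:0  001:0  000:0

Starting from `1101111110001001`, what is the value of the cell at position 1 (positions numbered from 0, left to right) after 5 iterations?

1

0110000011000100
0011000001100010
0001100000110001
1000110000011000
0100011000001100
position 1 holds 1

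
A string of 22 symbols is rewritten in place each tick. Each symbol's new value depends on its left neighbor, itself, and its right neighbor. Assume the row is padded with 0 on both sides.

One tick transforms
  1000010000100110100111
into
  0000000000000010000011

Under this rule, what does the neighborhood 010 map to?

At position 0 the neighborhood is 010; the next row has 0 there.

0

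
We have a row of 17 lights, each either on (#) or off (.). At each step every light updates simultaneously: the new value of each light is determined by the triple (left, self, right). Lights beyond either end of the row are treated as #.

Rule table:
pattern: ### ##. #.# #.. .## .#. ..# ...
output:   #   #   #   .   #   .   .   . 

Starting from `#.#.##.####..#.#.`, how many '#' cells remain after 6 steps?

step 1: ##.########...#.#
step 2: ###########....##
step 3: ###########....##  (fixed point — unchanged through step 6)
count of #: 13

13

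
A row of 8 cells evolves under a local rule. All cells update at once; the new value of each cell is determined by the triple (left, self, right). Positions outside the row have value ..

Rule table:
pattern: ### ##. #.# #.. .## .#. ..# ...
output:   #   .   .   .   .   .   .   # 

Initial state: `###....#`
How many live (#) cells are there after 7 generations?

.#..##..
.......#
######..
.####..#
..##....
#....###
..##..#.
count of #: 3

3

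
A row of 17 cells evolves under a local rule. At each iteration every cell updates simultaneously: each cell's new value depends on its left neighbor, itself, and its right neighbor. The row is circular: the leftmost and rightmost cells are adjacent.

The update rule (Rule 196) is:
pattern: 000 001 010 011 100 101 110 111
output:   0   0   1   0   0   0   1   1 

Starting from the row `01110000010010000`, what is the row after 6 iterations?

iteration 1: 00110000010010000
iteration 2: 00010000010010000
iteration 3: 00010000010010000  (fixed point — unchanged through iteration 6)

00010000010010000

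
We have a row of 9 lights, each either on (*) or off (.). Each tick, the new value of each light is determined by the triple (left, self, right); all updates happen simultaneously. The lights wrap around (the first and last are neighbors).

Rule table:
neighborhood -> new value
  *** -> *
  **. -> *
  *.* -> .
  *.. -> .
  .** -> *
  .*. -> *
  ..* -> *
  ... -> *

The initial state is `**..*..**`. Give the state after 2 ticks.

**.**.***
**.**.***

**.**.***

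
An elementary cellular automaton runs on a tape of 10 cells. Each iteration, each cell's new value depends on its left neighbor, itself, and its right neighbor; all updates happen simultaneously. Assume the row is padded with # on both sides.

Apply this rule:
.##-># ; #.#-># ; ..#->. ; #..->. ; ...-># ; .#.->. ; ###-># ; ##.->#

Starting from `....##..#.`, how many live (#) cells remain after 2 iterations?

8

.##.##...#
######.#.#
count of #: 8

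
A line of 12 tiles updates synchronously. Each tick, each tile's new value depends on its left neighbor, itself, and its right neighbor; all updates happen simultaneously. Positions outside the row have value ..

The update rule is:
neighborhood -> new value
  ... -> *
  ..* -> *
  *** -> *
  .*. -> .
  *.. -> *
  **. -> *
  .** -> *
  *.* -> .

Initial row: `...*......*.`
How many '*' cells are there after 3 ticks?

tick 1: ***.******.*
tick 2: ***.******..
tick 3: ***.********
count of *: 11

11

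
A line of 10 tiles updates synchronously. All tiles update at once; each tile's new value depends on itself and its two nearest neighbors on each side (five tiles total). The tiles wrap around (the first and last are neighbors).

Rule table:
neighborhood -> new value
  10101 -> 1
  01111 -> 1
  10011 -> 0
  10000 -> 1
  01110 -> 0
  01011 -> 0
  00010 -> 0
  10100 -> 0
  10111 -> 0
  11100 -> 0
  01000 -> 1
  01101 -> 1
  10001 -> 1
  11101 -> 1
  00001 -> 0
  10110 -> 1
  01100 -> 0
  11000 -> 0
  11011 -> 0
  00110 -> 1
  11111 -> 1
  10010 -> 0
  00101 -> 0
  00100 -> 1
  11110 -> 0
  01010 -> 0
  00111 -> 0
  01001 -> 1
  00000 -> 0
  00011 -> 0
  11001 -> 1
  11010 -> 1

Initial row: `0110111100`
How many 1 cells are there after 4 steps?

6

step 1: 0110010001
step 2: 0101011100
step 3: 0001000001
step 4: 1101110001
count of 1: 6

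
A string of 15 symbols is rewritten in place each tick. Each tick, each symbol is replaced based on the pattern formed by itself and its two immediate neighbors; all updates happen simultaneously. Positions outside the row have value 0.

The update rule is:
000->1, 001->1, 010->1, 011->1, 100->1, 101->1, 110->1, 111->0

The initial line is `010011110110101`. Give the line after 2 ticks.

tick 1: 111110011111111
tick 2: 100011110000001

100011110000001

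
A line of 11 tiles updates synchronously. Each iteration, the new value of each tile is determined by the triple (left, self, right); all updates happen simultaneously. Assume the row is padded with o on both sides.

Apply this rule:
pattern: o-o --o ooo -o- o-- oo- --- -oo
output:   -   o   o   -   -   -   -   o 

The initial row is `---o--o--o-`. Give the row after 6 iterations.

--o--o--o--
-o--o--o--o
---o--o--oo
--o--o--ooo
-o--o--oooo
---o--ooooo

---o--ooooo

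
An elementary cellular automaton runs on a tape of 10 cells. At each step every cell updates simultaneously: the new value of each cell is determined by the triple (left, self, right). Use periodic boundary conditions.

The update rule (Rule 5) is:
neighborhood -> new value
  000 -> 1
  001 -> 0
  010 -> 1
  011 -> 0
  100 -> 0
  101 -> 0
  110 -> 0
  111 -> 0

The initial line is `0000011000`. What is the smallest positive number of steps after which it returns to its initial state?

2

1111000011
0000011000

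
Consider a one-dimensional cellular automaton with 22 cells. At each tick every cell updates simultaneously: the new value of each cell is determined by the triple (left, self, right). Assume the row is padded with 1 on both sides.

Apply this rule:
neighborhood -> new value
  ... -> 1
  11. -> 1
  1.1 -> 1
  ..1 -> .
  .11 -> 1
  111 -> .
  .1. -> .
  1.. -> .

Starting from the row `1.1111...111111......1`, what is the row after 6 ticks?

111..1.1.1....1.1111.1
..1...1.1..11..11..111
....1..1...11..11..1..
.11......1.11..11.....
111.1111..111..11.111.
..111..1..1.1..1111.11

..111..1..1.1..1111.11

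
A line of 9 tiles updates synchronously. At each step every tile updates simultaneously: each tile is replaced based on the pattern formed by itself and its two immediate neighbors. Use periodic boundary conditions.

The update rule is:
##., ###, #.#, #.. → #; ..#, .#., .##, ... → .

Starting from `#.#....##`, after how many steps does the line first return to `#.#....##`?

##.#....#
###.#....
.###.#...
..###.#..
...###.#.
....###.#
#....###.
.#....###
#.#....##

9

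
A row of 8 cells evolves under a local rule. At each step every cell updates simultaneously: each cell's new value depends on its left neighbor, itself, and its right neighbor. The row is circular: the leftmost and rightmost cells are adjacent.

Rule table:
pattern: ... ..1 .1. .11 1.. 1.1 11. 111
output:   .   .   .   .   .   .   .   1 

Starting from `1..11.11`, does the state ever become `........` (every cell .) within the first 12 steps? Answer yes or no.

yes

.......1
........
all cells are . at step 2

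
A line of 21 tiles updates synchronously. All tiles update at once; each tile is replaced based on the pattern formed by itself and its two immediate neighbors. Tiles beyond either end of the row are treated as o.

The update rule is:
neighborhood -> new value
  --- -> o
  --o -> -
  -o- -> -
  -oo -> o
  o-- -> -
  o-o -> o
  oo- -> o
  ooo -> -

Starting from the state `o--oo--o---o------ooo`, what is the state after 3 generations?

o--ooooo-o--o---oo-o-

o--oo----o---oooo-o--
o--oo-oo---o-o--oo---
o--ooooo-o--o---oo-o-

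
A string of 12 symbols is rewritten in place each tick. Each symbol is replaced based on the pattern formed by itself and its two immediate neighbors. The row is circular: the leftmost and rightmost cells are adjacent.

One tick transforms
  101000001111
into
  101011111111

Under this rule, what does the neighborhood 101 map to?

0

At position 1 the neighborhood is 101; the next row has 0 there.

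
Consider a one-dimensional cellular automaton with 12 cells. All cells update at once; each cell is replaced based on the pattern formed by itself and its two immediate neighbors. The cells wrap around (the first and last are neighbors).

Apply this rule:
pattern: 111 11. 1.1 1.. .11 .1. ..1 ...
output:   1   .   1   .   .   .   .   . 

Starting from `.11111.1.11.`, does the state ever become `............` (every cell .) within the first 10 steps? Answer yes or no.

yes

..111.1.1...
...1.1.1....
....1.1.....
.....1......
............
all cells are . at step 5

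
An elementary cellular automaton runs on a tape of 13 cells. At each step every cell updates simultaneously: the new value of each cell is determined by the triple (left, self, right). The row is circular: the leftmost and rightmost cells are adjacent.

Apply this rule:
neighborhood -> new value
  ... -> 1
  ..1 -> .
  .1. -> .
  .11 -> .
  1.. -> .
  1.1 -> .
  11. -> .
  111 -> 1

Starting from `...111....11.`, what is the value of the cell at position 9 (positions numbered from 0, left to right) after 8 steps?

.

step 1: 11..1..11....
step 2: ..........11.
step 3: 111111111....
step 4: .1111111..11.
step 5: ..11111......
step 6: 1..111..11111
step 7: ....1....1111
step 8: .11...11..11.
position 9 holds .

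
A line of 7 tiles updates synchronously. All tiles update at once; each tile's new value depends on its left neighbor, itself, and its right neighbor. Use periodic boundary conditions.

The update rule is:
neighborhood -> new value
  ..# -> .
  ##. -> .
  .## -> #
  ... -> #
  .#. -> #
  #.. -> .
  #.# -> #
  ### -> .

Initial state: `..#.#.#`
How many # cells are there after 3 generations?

5

..#####
..#....
#.#.###
count of #: 5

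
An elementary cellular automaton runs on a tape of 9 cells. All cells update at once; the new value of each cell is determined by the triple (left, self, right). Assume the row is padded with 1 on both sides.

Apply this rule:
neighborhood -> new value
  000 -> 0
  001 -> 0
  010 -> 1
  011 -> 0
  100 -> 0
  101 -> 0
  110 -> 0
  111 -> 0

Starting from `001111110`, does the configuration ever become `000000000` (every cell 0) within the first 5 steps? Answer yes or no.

yes

step 1: 000000000
all cells are 0 at step 1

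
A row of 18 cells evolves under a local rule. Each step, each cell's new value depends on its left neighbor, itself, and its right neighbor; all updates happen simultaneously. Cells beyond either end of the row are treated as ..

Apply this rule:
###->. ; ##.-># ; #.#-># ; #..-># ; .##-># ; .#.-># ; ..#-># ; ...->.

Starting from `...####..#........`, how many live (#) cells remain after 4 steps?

..##..#####.......
.######...##......
##....##.####.....
###..#####..##....
count of #: 10

10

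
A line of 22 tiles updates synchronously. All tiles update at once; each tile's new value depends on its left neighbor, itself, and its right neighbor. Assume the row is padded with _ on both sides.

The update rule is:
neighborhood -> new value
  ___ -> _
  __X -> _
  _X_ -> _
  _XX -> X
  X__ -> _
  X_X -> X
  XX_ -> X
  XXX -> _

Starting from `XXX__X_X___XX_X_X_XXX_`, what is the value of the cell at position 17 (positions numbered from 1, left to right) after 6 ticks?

_

X_X___X____XXX_X_XX_X_
_X_________X_XX_XXXX__
____________XXXXX__X__
____________X___X_____
______________________
______________________
position 17 holds _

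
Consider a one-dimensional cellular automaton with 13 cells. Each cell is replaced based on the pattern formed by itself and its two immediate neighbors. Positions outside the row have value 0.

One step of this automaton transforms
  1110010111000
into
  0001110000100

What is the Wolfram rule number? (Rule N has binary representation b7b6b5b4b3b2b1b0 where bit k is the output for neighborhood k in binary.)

22

position 1: 111 → 0  (bit 7 = 0)
position 2: 110 → 0  (bit 6 = 0)
position 6: 101 → 0  (bit 5 = 0)
position 3: 100 → 1  (bit 4 = 1)
position 0: 011 → 0  (bit 3 = 0)
position 5: 010 → 1  (bit 2 = 1)
position 4: 001 → 1  (bit 1 = 1)
position 11: 000 → 0  (bit 0 = 0)
bits b7..b0 = 00010110 = 22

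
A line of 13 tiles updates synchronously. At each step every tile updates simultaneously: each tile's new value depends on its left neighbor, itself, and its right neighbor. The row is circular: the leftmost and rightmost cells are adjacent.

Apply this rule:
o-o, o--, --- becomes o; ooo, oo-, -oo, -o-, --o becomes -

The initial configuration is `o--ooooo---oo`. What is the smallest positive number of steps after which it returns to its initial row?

-o------oo---
--ooooo---ooo
o------oo----
-ooooo---ooo-
------oo----o
ooooo---ooo--
-----oo----o-
oooo---ooo--o
----oo----o--
ooo---ooo--oo
---oo----o---
oo---ooo--ooo
--oo----o----
o---ooo--oooo
-oo----o-----
---ooo--ooooo
oo----o------
--ooo--ooooo-
o----o------o
-ooo--ooooo--
----o------oo
ooo--ooooo---
---o------oo-
oo--ooooo---o
--o------oo--
o--ooooo---oo

26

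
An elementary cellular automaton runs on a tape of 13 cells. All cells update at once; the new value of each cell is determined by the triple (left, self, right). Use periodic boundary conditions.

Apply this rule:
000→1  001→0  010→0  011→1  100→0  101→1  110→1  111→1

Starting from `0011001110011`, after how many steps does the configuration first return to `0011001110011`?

step 1: 0011001110011

1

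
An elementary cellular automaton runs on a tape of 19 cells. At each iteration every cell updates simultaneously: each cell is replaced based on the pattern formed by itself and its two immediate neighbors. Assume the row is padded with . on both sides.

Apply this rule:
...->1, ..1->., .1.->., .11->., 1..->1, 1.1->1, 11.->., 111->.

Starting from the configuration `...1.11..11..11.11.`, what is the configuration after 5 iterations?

11..1..1...1...1..1
..1..1..11..11..1..
1..1..1...1...1..11
.1..1..11..11..1...
..1..1...1...1..111

..1..1...1...1..111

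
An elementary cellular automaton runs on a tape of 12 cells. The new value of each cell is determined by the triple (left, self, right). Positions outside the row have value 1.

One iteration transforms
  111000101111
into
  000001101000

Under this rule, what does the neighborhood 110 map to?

0

At position 2 the neighborhood is 110; the next row has 0 there.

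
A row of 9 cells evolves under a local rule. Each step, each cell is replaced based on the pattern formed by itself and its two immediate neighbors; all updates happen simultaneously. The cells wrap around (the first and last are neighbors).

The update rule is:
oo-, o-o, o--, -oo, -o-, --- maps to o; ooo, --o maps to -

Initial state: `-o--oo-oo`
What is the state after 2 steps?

--ooo----

step 1: ooo-ooooo
step 2: --ooo----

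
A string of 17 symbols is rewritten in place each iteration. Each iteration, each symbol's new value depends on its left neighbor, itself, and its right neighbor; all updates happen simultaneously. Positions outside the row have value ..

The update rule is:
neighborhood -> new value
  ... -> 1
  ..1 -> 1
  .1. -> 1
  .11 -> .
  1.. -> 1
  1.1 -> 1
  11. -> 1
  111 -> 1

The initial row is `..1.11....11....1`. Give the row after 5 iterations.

.11.1111.11111.11

1111.11111.111111
.1111.11111.11111
1.1111.11111.1111
11.1111.11111.111
.11.1111.11111.11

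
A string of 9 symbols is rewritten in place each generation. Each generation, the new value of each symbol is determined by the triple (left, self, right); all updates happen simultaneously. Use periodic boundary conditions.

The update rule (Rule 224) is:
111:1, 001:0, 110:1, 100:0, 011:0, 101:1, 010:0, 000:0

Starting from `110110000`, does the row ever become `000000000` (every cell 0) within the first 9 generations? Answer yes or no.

011010000
001100000
000100000
000000000
all cells are 0 at generation 4

yes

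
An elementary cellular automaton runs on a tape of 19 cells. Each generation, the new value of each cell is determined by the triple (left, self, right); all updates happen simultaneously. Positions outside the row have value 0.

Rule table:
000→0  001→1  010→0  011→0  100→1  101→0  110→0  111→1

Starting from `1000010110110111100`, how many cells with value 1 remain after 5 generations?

5

generation 1: 0100100000000011010
generation 2: 1011010000000100001
generation 3: 0000001000001010010
generation 4: 0000010100010001101
generation 5: 0000100010101010000
count of 1: 5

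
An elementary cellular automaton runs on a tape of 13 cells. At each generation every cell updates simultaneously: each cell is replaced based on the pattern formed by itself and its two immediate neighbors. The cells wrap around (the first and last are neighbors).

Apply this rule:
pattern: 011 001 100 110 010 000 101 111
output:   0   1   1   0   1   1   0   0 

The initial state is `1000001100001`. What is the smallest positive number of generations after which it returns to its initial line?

2

0111110011110
1000001100001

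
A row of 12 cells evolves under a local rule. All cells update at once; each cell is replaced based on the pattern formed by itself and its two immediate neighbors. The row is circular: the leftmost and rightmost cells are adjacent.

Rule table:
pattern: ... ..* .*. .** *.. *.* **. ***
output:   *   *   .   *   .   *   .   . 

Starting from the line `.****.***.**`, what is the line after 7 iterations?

..**..**..**

**...**..**.
*..***..**.*
..**...**.**
.**..***.**.
**..**..**..
*..**..**..*
..**..**..**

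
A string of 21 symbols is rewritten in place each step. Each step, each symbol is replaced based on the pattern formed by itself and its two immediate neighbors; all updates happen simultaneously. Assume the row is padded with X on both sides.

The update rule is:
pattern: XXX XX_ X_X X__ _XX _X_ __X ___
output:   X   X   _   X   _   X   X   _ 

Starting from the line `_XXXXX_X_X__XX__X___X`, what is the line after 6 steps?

XXXX__XX__XX__XX_X_X_

__XXXX_X_XXX_XXXXX_X_
XX_XXX_X__XX__XXXX_X_
XX__XX_XXX_XXX_XXX_X_
XXXX_X__XX__XX__XX_X_
XXXX_XXX_XXX_XXX_X_X_
XXXX__XX__XX__XX_X_X_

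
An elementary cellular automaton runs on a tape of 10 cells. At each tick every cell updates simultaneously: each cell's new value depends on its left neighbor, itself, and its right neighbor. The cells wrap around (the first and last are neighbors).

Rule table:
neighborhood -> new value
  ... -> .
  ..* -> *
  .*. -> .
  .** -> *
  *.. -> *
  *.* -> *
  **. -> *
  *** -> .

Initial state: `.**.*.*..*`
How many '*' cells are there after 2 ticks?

7

tick 1: ****.*.**.
tick 2: *..**.****
count of *: 7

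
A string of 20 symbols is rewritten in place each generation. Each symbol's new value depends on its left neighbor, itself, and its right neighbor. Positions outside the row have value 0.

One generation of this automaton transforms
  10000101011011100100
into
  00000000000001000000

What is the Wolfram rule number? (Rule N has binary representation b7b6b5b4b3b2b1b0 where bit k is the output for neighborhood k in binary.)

position 13: 111 → 1  (bit 7 = 1)
position 10: 110 → 0  (bit 6 = 0)
position 6: 101 → 0  (bit 5 = 0)
position 1: 100 → 0  (bit 4 = 0)
position 9: 011 → 0  (bit 3 = 0)
position 0: 010 → 0  (bit 2 = 0)
position 4: 001 → 0  (bit 1 = 0)
position 2: 000 → 0  (bit 0 = 0)
bits b7..b0 = 10000000 = 128

128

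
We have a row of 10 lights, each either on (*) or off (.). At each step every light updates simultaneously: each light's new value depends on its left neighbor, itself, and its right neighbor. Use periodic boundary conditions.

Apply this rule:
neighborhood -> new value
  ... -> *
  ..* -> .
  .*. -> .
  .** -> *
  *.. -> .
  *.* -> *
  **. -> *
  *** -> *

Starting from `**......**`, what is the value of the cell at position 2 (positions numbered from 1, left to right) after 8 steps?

**.****.**
**********
**********  (fixed point — unchanged through step 8)
position 2 holds *

*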